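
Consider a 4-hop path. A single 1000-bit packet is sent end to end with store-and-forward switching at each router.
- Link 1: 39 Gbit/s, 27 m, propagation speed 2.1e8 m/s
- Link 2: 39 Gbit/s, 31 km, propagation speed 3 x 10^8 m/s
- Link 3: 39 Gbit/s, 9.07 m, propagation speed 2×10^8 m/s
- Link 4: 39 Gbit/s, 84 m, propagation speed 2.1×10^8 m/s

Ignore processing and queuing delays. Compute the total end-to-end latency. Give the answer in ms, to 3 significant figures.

Transmission delay per hop = L/R = 1000/39000000000 = 2.5641e-05 ms; 4 hops → 0.000102564 ms.
Propagation delays (d/s per hop): 0.000128571, 0.103333, 4.535e-05, 0.0004 ms; sum = 0.103907 ms.
End-to-end = 0.104 ms.

0.104 ms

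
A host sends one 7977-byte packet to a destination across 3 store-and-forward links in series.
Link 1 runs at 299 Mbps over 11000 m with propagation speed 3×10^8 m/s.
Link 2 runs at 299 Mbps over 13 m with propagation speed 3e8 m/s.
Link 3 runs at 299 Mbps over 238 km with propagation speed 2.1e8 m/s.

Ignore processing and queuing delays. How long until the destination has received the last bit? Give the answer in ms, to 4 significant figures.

1.810 ms

L = 7977 × 8 = 63816 bits.
Transmission delay per hop = L/R = 63816/299000000 = 0.213431 ms; 3 hops → 0.640294 ms.
Propagation delays (d/s per hop): 0.0366667, 4.33333e-05, 1.13333 ms; sum = 1.17004 ms.
End-to-end = 1.810 ms.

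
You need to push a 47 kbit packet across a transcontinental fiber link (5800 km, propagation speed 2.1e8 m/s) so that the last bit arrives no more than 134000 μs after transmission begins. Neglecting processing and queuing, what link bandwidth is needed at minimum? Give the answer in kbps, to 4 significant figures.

Propagation delay = 5800000 / 210000000 = 27619 μs.
Transmission budget = 134000 − 27619 = 106381 μs.
R ≥ L / t_tx = 47000 bits / 0.106381 s = 441.8 kbps.

441.8 kbps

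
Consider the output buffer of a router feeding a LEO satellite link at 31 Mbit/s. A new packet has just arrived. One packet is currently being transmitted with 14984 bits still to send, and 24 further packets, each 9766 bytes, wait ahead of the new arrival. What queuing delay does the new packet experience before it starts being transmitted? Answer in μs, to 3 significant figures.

Each queued packet: L/R = 78128/31000000 = 2520.26 μs.
24 queued → 60486.2 μs.
Plus remaining 14984 bits of current packet: 483.355 μs.
Queuing delay = 61000 μs.

61000 μs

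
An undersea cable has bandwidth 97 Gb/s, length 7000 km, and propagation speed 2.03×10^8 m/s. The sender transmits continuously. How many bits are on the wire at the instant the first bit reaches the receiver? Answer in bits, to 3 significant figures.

Propagation delay = 7000000 / 2.03e+08 = 0.0344828 s.
BDP = R × t_prop = 97000000000 × 0.0344828 = 3344830000 bits.

3340000000 bits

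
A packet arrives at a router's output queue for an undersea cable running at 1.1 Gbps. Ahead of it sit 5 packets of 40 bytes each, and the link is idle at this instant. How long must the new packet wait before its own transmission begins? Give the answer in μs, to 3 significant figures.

Each queued packet: L/R = 320/1100000000 = 0.290909 μs.
5 queued → 1.45455 μs.
Queuing delay = 1.45 μs.

1.45 μs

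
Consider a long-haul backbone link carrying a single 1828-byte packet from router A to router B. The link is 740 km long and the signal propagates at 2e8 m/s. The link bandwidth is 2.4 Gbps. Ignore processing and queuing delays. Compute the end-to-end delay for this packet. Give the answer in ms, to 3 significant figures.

3.71 ms

L = 1828 × 8 = 14624 bits.
Transmission delay = L/R = 14624 / 2400000000 = 0.00609333 ms.
Propagation delay = d/s = 740000 m / 200000000 m/s = 3.7 ms.
Total = 3.71 ms.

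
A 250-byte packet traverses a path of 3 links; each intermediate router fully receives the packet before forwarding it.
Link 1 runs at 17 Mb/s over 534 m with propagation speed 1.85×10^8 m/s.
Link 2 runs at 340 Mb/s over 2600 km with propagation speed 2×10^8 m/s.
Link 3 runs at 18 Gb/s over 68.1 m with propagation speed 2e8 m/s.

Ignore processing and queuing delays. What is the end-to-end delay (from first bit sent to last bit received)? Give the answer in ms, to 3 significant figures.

13.1 ms

L = 250 × 8 = 2000 bits.
Transmission delays (L/R per hop): 0.117647, 0.00588235, 0.000111111 ms; sum = 0.123641 ms.
Propagation delays (d/s per hop): 0.00288649, 13, 0.0003405 ms; sum = 13.0032 ms.
End-to-end = 13.1 ms.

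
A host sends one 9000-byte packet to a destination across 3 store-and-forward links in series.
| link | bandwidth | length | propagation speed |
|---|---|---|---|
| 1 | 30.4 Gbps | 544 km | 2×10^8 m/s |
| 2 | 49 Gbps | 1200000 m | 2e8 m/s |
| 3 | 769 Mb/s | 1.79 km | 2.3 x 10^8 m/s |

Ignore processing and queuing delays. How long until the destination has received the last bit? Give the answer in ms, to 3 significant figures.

L = 9000 × 8 = 72000 bits.
Transmission delays (L/R per hop): 0.00236842, 0.00146939, 0.0936281 ms; sum = 0.0974659 ms.
Propagation delays (d/s per hop): 2.72, 6, 0.00778261 ms; sum = 8.72778 ms.
End-to-end = 8.83 ms.

8.83 ms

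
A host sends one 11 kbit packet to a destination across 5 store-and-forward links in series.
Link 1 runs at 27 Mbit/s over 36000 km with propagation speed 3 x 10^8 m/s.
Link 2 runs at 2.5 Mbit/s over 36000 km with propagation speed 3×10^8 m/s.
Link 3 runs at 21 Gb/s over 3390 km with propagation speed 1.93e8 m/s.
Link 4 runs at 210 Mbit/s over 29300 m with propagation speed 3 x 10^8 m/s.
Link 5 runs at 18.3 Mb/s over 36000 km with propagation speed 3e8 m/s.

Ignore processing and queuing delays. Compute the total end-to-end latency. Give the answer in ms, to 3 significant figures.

L = 11000 bits.
Transmission delays (L/R per hop): 0.407407, 4.4, 0.00052381, 0.052381, 0.601093 ms; sum = 5.46141 ms.
Propagation delays (d/s per hop): 120, 120, 17.5648, 0.0976667, 120 ms; sum = 377.662 ms.
End-to-end = 383 ms.

383 ms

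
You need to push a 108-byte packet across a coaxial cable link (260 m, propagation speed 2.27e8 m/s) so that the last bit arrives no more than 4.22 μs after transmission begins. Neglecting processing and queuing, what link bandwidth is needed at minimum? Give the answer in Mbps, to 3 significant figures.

L = 864 bits.
Propagation delay = 260 / 227000000 = 1.14537 μs.
Transmission budget = 4.22 − 1.14537 = 3.07463 μs.
R ≥ L / t_tx = 864 bits / 3.07463e-06 s = 281 Mbps.

281 Mbps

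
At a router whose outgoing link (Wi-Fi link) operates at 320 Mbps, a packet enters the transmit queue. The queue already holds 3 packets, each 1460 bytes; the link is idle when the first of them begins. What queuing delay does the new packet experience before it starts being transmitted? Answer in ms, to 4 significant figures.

0.1095 ms

Each queued packet: L/R = 11680/320000000 = 0.0365 ms.
3 queued → 0.1095 ms.
Queuing delay = 0.1095 ms.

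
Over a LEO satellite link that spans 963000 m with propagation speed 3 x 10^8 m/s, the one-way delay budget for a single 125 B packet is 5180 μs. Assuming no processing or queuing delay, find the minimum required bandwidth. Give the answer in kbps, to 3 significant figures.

508 kbps

L = 1000 bits.
Propagation delay = 963000 / 300000000 = 3210 μs.
Transmission budget = 5180 − 3210 = 1970 μs.
R ≥ L / t_tx = 1000 bits / 0.00197 s = 508 kbps.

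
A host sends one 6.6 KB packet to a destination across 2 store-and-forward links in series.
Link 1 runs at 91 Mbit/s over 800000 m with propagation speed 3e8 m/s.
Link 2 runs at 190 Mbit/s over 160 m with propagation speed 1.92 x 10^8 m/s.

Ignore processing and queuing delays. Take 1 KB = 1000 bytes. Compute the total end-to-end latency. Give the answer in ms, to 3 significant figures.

L = 52800 bits.
Transmission delays (L/R per hop): 0.58022, 0.277895 ms; sum = 0.858115 ms.
Propagation delays (d/s per hop): 2.66667, 0.000833333 ms; sum = 2.6675 ms.
End-to-end = 3.53 ms.

3.53 ms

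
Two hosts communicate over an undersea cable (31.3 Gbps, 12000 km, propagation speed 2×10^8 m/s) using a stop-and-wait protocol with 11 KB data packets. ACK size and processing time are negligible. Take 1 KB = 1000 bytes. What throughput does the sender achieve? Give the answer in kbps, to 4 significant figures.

733.3 kbps

t_tx = L/R = 88000/31300000000 = 2.8115e-06 s.
t_prop = 12000000/200000000 = 0.06 s; RTT = 0.12 s.
Cycle = t_tx + RTT = 0.120003 s.
Throughput = L / cycle = 88000 / 0.120003 = 733.3 kbps.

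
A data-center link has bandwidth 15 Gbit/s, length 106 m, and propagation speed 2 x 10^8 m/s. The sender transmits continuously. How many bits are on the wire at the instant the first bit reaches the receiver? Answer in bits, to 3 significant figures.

7950 bits

Propagation delay = 106 / 200000000 = 5.3e-07 s.
BDP = R × t_prop = 15000000000 × 5.3e-07 = 7950 bits.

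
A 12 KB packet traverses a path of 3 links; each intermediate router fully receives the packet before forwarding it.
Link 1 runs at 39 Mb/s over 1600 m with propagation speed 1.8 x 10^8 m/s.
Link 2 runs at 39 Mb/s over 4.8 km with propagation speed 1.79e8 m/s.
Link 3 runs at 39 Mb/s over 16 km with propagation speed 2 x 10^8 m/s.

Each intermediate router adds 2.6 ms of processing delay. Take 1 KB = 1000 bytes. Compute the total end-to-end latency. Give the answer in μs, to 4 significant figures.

12700 μs

L = 96000 bits.
Transmission delay per hop = L/R = 96000/39000000 = 2461.54 μs; 3 hops → 7384.62 μs.
Propagation delays (d/s per hop): 8.88889, 26.8156, 80 μs; sum = 115.705 μs.
Processing at 2 router(s): 2 × 2.6 ms = 5200 μs.
End-to-end = 12700 μs.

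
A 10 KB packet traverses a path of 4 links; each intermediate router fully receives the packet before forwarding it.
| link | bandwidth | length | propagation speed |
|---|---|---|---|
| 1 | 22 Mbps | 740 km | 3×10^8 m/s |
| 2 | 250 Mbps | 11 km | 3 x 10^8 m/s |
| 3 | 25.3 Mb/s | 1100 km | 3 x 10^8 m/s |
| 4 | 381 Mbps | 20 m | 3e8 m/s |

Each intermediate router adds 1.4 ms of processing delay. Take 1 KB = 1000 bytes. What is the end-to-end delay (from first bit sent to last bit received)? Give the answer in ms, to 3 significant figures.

L = 80000 bits.
Transmission delays (L/R per hop): 3.63636, 0.32, 3.16206, 0.209974 ms; sum = 7.32839 ms.
Propagation delays (d/s per hop): 2.46667, 0.0366667, 3.66667, 6.66667e-05 ms; sum = 6.17007 ms.
Processing at 3 router(s): 3 × 1.4 ms = 4.2 ms.
End-to-end = 17.7 ms.

17.7 ms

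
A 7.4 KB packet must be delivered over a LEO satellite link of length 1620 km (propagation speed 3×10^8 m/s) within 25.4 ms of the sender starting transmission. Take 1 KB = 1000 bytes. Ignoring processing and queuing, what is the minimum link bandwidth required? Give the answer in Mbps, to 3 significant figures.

L = 59200 bits.
Propagation delay = 1620000 / 300000000 = 5.4 ms.
Transmission budget = 25.4 − 5.4 = 20 ms.
R ≥ L / t_tx = 59200 bits / 0.02 s = 2.96 Mbps.

2.96 Mbps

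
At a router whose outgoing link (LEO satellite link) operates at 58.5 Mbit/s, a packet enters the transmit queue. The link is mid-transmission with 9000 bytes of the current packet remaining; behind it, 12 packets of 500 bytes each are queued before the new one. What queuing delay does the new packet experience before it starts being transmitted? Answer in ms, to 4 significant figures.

Each queued packet: L/R = 4000/58500000 = 0.0683761 ms.
12 queued → 0.820513 ms.
Plus remaining 72000 bits of current packet: 1.23077 ms.
Queuing delay = 2.051 ms.

2.051 ms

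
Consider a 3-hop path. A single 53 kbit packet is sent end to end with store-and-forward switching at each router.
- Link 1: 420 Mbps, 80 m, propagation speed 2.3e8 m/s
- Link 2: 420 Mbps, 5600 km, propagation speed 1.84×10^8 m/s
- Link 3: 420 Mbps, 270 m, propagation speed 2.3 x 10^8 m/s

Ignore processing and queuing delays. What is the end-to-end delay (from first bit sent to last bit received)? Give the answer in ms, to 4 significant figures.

L = 53000 bits.
Transmission delay per hop = L/R = 53000/420000000 = 0.12619 ms; 3 hops → 0.378571 ms.
Propagation delays (d/s per hop): 0.000347826, 30.4348, 0.00117391 ms; sum = 30.4363 ms.
End-to-end = 30.81 ms.

30.81 ms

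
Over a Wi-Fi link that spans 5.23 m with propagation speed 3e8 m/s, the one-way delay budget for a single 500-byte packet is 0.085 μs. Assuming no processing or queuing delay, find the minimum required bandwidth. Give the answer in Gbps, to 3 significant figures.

L = 4000 bits.
Propagation delay = 5.23 / 300000000 = 0.0174333 μs.
Transmission budget = 0.085 − 0.0174333 = 0.0675667 μs.
R ≥ L / t_tx = 4000 bits / 6.75667e-08 s = 59.2 Gbps.

59.2 Gbps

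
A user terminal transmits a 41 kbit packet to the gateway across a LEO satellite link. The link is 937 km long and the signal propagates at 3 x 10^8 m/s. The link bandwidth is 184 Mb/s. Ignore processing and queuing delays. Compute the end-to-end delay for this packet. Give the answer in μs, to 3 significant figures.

3350 μs

L = 41000 bits.
Transmission delay = L/R = 41000 / 184000000 = 222.826 μs.
Propagation delay = d/s = 937000 m / 300000000 m/s = 3123.33 μs.
Total = 3350 μs.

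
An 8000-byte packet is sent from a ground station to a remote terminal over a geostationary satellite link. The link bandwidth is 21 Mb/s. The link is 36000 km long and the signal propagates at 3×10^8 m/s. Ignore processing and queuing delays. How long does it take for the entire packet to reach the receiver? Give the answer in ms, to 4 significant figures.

123.0 ms

L = 8000 × 8 = 64000 bits.
Transmission delay = L/R = 64000 / 21000000 = 3.04762 ms.
Propagation delay = d/s = 36000000 m / 300000000 m/s = 120 ms.
Total = 123.0 ms.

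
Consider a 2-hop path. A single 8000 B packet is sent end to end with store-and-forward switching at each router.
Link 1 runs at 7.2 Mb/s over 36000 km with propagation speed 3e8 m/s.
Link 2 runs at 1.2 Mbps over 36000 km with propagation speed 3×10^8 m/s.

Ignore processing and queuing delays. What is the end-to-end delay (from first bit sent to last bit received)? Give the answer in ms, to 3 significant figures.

302 ms

L = 8000 × 8 = 64000 bits.
Transmission delays (L/R per hop): 8.88889, 53.3333 ms; sum = 62.2222 ms.
Propagation delays (d/s per hop): 120, 120 ms; sum = 240 ms.
End-to-end = 302 ms.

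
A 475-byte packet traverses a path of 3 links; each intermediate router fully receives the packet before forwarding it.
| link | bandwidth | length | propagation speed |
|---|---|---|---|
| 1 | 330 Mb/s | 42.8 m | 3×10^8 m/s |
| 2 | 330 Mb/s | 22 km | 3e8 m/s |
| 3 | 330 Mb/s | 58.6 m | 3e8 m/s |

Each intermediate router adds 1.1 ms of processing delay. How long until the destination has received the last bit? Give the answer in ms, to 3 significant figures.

2.31 ms

L = 475 × 8 = 3800 bits.
Transmission delay per hop = L/R = 3800/330000000 = 0.0115152 ms; 3 hops → 0.0345455 ms.
Propagation delays (d/s per hop): 0.000142667, 0.0733333, 0.000195333 ms; sum = 0.0736713 ms.
Processing at 2 router(s): 2 × 1.1 ms = 2.2 ms.
End-to-end = 2.31 ms.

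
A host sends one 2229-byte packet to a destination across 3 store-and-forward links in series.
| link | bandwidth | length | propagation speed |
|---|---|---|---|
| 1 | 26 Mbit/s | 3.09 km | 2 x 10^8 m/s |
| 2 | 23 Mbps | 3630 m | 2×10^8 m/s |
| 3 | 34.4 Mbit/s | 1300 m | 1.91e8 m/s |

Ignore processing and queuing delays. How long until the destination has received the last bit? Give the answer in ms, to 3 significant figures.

L = 2229 × 8 = 17832 bits.
Transmission delays (L/R per hop): 0.685846, 0.775304, 0.518372 ms; sum = 1.97952 ms.
Propagation delays (d/s per hop): 0.01545, 0.01815, 0.00680628 ms; sum = 0.0404063 ms.
End-to-end = 2.02 ms.

2.02 ms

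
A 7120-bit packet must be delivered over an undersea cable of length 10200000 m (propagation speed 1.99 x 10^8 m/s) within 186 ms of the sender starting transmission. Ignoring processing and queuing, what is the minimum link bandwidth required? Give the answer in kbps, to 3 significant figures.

52.8 kbps

Propagation delay = 10200000 / 199000000 = 51.2563 ms.
Transmission budget = 186 − 51.2563 = 134.744 ms.
R ≥ L / t_tx = 7120 bits / 0.134744 s = 52.8 kbps.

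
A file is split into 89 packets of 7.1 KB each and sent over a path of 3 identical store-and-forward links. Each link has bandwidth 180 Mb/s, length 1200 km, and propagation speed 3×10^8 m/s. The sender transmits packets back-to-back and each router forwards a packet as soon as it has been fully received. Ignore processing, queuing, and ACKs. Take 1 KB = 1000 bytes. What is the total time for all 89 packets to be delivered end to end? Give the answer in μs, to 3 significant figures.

40700 μs

Per-hop transmission t_tx = L/R = 56800/180000000 = 315.556 μs.
Per-hop propagation t_prop = 1200000/300000000 = 4000 μs.
Pipeline fill: first packet needs 3·t_tx to clear all hops; remaining 88 packets each add one t_tx.
Total = (3+89-1)·t_tx + 3·t_prop = 91·315.556 + 3·4000 = 40700 μs.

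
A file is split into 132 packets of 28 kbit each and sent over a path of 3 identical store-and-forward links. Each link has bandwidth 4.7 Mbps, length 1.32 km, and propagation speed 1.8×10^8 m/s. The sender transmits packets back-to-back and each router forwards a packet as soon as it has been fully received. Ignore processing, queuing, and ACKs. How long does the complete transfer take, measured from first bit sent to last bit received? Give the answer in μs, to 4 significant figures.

Per-hop transmission t_tx = L/R = 28000/4700000 = 5957.45 μs.
Per-hop propagation t_prop = 1320/180000000 = 7.33333 μs.
Pipeline fill: first packet needs 3·t_tx to clear all hops; remaining 131 packets each add one t_tx.
Total = (3+132-1)·t_tx + 3·t_prop = 134·5957.45 + 3·7.33333 = 798300 μs.

798300 μs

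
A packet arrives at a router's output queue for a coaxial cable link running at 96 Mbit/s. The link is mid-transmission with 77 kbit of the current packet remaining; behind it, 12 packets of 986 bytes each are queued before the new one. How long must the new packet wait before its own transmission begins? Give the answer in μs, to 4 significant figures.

1788 μs

Each queued packet: L/R = 7888/96000000 = 82.1667 μs.
12 queued → 986 μs.
Plus remaining 77000 bits of current packet: 802.083 μs.
Queuing delay = 1788 μs.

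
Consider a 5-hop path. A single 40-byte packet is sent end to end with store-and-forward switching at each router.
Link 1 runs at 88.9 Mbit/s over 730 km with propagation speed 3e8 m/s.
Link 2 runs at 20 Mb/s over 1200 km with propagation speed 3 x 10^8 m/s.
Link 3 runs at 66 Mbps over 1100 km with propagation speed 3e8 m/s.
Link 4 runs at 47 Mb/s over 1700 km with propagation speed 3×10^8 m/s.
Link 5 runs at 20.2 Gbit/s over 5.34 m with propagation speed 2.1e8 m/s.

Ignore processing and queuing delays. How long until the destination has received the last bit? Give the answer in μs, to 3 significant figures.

15800 μs

L = 40 × 8 = 320 bits.
Transmission delays (L/R per hop): 3.59955, 16, 4.84848, 6.80851, 0.0158416 μs; sum = 31.2724 μs.
Propagation delays (d/s per hop): 2433.33, 4000, 3666.67, 5666.67, 0.0254286 μs; sum = 15766.7 μs.
End-to-end = 15800 μs.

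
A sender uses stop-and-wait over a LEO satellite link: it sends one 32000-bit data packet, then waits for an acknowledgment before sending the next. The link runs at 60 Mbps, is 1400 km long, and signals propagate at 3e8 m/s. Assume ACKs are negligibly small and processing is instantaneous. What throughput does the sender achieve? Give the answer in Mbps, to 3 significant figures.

t_tx = L/R = 32000/60000000 = 0.000533333 s.
t_prop = 1400000/300000000 = 0.00466667 s; RTT = 0.00933333 s.
Cycle = t_tx + RTT = 0.00986667 s.
Throughput = L / cycle = 32000 / 0.00986667 = 3.24 Mbps.

3.24 Mbps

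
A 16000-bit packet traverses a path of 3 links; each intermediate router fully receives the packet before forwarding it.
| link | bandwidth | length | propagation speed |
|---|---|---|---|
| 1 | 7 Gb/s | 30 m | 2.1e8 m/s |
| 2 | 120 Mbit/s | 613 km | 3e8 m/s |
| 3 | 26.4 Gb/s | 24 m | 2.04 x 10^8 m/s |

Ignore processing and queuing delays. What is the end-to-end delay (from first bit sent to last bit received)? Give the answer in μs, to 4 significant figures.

Transmission delays (L/R per hop): 2.28571, 133.333, 0.606061 μs; sum = 136.225 μs.
Propagation delays (d/s per hop): 0.142857, 2043.33, 0.117647 μs; sum = 2043.59 μs.
End-to-end = 2180 μs.

2180 μs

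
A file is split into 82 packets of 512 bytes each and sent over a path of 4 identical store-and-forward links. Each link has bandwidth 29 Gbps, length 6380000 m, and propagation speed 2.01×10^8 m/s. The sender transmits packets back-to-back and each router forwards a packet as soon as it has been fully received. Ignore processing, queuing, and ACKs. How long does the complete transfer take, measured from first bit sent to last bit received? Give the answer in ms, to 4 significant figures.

127.0 ms

Per-hop transmission t_tx = L/R = 4096/29000000000 = 0.000141241 ms.
Per-hop propagation t_prop = 6380000/2.01e+08 = 31.7413 ms.
Pipeline fill: first packet needs 4·t_tx to clear all hops; remaining 81 packets each add one t_tx.
Total = (4+82-1)·t_tx + 4·t_prop = 85·0.000141241 + 4·31.7413 = 127.0 ms.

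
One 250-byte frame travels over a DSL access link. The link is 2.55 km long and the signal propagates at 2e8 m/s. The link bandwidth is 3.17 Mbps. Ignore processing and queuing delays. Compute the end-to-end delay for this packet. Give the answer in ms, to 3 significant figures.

L = 250 × 8 = 2000 bits.
Transmission delay = L/R = 2000 / 3170000 = 0.630915 ms.
Propagation delay = d/s = 2550 m / 200000000 m/s = 0.01275 ms.
Total = 0.644 ms.

0.644 ms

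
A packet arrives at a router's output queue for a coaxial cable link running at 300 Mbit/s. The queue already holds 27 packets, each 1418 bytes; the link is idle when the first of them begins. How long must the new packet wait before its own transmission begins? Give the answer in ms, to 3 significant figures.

Each queued packet: L/R = 11344/300000000 = 0.0378133 ms.
27 queued → 1.02096 ms.
Queuing delay = 1.02 ms.

1.02 ms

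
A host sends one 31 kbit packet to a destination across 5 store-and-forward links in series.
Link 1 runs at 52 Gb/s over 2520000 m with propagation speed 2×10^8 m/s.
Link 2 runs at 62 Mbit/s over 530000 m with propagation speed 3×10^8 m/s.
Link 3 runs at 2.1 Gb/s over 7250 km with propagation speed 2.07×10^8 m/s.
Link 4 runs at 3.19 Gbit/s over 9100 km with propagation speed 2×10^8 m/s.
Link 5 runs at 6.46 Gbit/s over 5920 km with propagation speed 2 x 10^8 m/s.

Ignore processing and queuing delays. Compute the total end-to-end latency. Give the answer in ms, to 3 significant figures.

125 ms

L = 31000 bits.
Transmission delays (L/R per hop): 0.000596154, 0.5, 0.0147619, 0.00971787, 0.00479876 ms; sum = 0.529875 ms.
Propagation delays (d/s per hop): 12.6, 1.76667, 35.0242, 45.5, 29.6 ms; sum = 124.491 ms.
End-to-end = 125 ms.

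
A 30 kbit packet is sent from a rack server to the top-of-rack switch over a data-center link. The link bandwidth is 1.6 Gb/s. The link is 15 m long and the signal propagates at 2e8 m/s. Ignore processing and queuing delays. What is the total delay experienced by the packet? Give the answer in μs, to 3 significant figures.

L = 30000 bits.
Transmission delay = L/R = 30000 / 1600000000 = 18.75 μs.
Propagation delay = d/s = 15 m / 200000000 m/s = 0.075 μs.
Total = 18.8 μs.

18.8 μs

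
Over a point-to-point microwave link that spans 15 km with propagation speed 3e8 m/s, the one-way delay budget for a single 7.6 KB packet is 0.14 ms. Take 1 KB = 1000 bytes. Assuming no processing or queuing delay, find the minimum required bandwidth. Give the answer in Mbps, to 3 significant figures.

L = 60800 bits.
Propagation delay = 15000 / 300000000 = 0.05 ms.
Transmission budget = 0.14 − 0.05 = 0.09 ms.
R ≥ L / t_tx = 60800 bits / 9e-05 s = 676 Mbps.

676 Mbps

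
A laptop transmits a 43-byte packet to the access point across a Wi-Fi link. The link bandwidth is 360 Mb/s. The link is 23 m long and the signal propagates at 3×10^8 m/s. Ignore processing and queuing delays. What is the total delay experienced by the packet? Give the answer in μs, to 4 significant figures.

1.032 μs

L = 43 × 8 = 344 bits.
Transmission delay = L/R = 344 / 360000000 = 0.955556 μs.
Propagation delay = d/s = 23 m / 300000000 m/s = 0.0766667 μs.
Total = 1.032 μs.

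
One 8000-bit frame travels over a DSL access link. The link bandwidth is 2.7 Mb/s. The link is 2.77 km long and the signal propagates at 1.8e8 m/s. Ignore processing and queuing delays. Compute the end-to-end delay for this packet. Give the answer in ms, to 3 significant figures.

2.98 ms

Transmission delay = L/R = 8000 / 2700000 = 2.96296 ms.
Propagation delay = d/s = 2770 m / 180000000 m/s = 0.0153889 ms.
Total = 2.98 ms.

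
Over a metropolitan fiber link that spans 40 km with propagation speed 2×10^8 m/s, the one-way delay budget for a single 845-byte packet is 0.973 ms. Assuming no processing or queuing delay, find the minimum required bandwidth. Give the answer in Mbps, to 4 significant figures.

8.745 Mbps

L = 6760 bits.
Propagation delay = 40000 / 200000000 = 0.2 ms.
Transmission budget = 0.973 − 0.2 = 0.773 ms.
R ≥ L / t_tx = 6760 bits / 0.000773 s = 8.745 Mbps.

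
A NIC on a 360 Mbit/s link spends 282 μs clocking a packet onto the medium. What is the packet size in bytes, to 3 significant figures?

L = R × t_tx = 360000000 b/s × 0.000282 s = 101520 bits.
In bytes: 101520 / 8 = 12700 bytes.

12700 bytes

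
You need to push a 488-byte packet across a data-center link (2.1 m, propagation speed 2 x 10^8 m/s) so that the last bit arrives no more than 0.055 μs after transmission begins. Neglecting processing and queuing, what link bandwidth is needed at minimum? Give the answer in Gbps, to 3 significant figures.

L = 3904 bits.
Propagation delay = 2.1 / 200000000 = 0.0105 μs.
Transmission budget = 0.055 − 0.0105 = 0.0445 μs.
R ≥ L / t_tx = 3904 bits / 4.45e-08 s = 87.7 Gbps.

87.7 Gbps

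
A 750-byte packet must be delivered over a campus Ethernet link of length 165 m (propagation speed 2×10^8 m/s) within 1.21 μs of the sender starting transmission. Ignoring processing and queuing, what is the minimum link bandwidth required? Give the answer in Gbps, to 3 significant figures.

L = 6000 bits.
Propagation delay = 165 / 200000000 = 0.825 μs.
Transmission budget = 1.21 − 0.825 = 0.385 μs.
R ≥ L / t_tx = 6000 bits / 3.85e-07 s = 15.6 Gbps.

15.6 Gbps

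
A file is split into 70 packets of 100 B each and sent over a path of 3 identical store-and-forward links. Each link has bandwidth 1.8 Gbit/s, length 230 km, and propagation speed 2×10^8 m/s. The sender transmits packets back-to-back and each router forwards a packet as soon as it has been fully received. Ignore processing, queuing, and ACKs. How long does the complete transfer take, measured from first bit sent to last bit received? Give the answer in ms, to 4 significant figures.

3.482 ms

Per-hop transmission t_tx = L/R = 800/1800000000 = 0.000444444 ms.
Per-hop propagation t_prop = 230000/200000000 = 1.15 ms.
Pipeline fill: first packet needs 3·t_tx to clear all hops; remaining 69 packets each add one t_tx.
Total = (3+70-1)·t_tx + 3·t_prop = 72·0.000444444 + 3·1.15 = 3.482 ms.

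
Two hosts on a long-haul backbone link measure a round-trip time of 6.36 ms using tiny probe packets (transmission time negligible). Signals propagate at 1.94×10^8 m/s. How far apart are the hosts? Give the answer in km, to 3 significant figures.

One-way propagation = RTT/2 = 3.18 ms.
d = s × t = 194000000 × 0.00318 = 617 km.

617 km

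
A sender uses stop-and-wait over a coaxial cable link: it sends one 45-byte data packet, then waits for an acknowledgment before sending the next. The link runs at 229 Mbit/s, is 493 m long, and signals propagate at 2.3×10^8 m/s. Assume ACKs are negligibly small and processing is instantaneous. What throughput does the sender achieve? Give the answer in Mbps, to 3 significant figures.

61.4 Mbps

t_tx = L/R = 360/229000000 = 1.57205e-06 s.
t_prop = 493/2.3e+08 = 2.14348e-06 s; RTT = 4.28696e-06 s.
Cycle = t_tx + RTT = 5.85901e-06 s.
Throughput = L / cycle = 360 / 5.85901e-06 = 61.4 Mbps.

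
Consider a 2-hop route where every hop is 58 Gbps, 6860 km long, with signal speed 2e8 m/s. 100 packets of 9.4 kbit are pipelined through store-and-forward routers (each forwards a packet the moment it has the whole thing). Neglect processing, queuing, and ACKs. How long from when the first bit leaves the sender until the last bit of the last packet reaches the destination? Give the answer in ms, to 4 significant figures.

Per-hop transmission t_tx = L/R = 9400/58000000000 = 0.000162069 ms.
Per-hop propagation t_prop = 6860000/200000000 = 34.3 ms.
Pipeline fill: first packet needs 2·t_tx to clear all hops; remaining 99 packets each add one t_tx.
Total = (2+100-1)·t_tx + 2·t_prop = 101·0.000162069 + 2·34.3 = 68.62 ms.

68.62 ms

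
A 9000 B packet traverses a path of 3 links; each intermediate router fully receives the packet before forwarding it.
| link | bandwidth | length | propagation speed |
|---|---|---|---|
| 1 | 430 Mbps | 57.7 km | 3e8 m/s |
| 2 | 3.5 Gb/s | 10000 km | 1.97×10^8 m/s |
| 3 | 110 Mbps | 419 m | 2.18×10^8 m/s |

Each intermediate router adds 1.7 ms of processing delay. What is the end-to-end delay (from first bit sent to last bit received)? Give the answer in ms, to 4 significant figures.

L = 9000 × 8 = 72000 bits.
Transmission delays (L/R per hop): 0.167442, 0.0205714, 0.654545 ms; sum = 0.842559 ms.
Propagation delays (d/s per hop): 0.192333, 50.7614, 0.00192202 ms; sum = 50.9557 ms.
Processing at 2 router(s): 2 × 1.7 ms = 3.4 ms.
End-to-end = 55.20 ms.

55.20 ms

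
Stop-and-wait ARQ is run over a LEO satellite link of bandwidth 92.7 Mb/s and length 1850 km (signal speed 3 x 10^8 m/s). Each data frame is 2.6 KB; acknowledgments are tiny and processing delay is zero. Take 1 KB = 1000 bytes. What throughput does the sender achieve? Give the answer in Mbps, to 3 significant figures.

t_tx = L/R = 20800/92700000 = 0.00022438 s.
t_prop = 1850000/300000000 = 0.00616667 s; RTT = 0.0123333 s.
Cycle = t_tx + RTT = 0.0125577 s.
Throughput = L / cycle = 20800 / 0.0125577 = 1.66 Mbps.

1.66 Mbps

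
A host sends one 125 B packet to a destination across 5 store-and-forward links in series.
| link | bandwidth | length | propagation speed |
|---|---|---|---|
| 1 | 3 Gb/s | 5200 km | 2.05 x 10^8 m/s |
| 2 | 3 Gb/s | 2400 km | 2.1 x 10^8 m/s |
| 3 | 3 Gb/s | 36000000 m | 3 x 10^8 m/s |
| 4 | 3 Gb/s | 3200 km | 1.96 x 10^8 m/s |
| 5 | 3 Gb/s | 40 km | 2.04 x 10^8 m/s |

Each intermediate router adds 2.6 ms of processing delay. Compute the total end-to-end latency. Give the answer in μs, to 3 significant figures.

184000 μs

L = 125 × 8 = 1000 bits.
Transmission delay per hop = L/R = 1000/3000000000 = 0.333333 μs; 5 hops → 1.66667 μs.
Propagation delays (d/s per hop): 25365.9, 11428.6, 120000, 16326.5, 196.078 μs; sum = 173317 μs.
Processing at 4 router(s): 4 × 2.6 ms = 10400 μs.
End-to-end = 184000 μs.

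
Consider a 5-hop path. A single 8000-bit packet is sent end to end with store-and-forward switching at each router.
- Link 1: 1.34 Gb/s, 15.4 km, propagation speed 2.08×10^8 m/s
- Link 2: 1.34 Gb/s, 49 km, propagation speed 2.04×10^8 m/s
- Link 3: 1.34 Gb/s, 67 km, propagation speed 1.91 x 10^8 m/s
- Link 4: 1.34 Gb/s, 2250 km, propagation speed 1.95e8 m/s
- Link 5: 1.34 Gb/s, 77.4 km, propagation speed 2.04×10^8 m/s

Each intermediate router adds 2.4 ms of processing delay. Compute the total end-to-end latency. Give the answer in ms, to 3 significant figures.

Transmission delay per hop = L/R = 8000/1340000000 = 0.00597015 ms; 5 hops → 0.0298507 ms.
Propagation delays (d/s per hop): 0.0740385, 0.240196, 0.350785, 11.5385, 0.379412 ms; sum = 12.5829 ms.
Processing at 4 router(s): 4 × 2.4 ms = 9.6 ms.
End-to-end = 22.2 ms.

22.2 ms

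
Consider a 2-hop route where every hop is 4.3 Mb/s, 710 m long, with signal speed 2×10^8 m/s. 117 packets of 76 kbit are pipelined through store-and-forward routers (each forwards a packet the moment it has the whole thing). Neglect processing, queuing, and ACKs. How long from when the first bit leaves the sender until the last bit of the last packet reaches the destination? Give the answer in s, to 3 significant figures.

2.09 s

Per-hop transmission t_tx = L/R = 76000/4300000 = 0.0176744 s.
Per-hop propagation t_prop = 710/200000000 = 3.55e-06 s.
Pipeline fill: first packet needs 2·t_tx to clear all hops; remaining 116 packets each add one t_tx.
Total = (2+117-1)·t_tx + 2·t_prop = 118·0.0176744 + 2·3.55e-06 = 2.09 s.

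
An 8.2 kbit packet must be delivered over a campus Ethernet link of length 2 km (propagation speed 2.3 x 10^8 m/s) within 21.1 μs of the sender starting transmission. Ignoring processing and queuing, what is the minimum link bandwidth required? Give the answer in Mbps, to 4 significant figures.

Propagation delay = 2000 / 2.3e+08 = 8.69565 μs.
Transmission budget = 21.1 − 8.69565 = 12.4043 μs.
R ≥ L / t_tx = 8200 bits / 1.24043e-05 s = 661.1 Mbps.

661.1 Mbps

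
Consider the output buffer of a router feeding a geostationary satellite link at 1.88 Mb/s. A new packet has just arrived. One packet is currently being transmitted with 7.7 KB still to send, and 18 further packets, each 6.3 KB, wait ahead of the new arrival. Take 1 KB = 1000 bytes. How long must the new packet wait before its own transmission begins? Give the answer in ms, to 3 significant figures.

Each queued packet: L/R = 50400/1880000 = 26.8085 ms.
18 queued → 482.553 ms.
Plus remaining 61600 bits of current packet: 32.766 ms.
Queuing delay = 515 ms.

515 ms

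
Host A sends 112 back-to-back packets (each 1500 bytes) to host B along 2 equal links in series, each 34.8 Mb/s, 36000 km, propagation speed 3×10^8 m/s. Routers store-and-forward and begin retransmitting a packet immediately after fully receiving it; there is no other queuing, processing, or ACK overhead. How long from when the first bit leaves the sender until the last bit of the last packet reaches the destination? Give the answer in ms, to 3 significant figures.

Per-hop transmission t_tx = L/R = 12000/34800000 = 0.344828 ms.
Per-hop propagation t_prop = 36000000/300000000 = 120 ms.
Pipeline fill: first packet needs 2·t_tx to clear all hops; remaining 111 packets each add one t_tx.
Total = (2+112-1)·t_tx + 2·t_prop = 113·0.344828 + 2·120 = 279 ms.

279 ms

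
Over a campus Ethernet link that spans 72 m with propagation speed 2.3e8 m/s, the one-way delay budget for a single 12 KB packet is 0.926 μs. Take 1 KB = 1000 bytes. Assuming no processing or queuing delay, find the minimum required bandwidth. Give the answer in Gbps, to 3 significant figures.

157 Gbps

L = 96000 bits.
Propagation delay = 72 / 2.3e+08 = 0.313043 μs.
Transmission budget = 0.926 − 0.313043 = 0.612957 μs.
R ≥ L / t_tx = 96000 bits / 6.12957e-07 s = 157 Gbps.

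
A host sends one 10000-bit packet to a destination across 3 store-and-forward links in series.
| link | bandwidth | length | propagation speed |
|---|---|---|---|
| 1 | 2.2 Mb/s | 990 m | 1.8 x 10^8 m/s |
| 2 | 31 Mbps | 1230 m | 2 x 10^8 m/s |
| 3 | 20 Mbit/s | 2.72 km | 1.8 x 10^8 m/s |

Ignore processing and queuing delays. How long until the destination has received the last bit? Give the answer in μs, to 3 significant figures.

5390 μs

Transmission delays (L/R per hop): 4545.45, 322.581, 500 μs; sum = 5368.04 μs.
Propagation delays (d/s per hop): 5.5, 6.15, 15.1111 μs; sum = 26.7611 μs.
End-to-end = 5390 μs.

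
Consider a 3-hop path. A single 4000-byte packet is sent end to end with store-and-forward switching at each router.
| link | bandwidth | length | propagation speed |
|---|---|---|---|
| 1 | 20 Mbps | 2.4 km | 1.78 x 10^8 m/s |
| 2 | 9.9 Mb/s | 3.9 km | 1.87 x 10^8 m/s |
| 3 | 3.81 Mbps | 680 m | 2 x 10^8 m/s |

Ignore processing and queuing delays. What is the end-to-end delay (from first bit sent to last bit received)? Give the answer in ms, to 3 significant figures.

13.3 ms

L = 4000 × 8 = 32000 bits.
Transmission delays (L/R per hop): 1.6, 3.23232, 8.39895 ms; sum = 13.2313 ms.
Propagation delays (d/s per hop): 0.0134831, 0.0208556, 0.0034 ms; sum = 0.0377388 ms.
End-to-end = 13.3 ms.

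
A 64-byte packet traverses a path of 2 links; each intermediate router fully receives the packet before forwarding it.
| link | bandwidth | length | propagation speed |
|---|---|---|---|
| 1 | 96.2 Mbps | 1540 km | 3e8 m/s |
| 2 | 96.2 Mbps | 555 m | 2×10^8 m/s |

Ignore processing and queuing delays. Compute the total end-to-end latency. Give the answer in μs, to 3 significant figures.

5150 μs

L = 64 × 8 = 512 bits.
Transmission delay per hop = L/R = 512/96200000 = 5.32225 μs; 2 hops → 10.6445 μs.
Propagation delays (d/s per hop): 5133.33, 2.775 μs; sum = 5136.11 μs.
End-to-end = 5150 μs.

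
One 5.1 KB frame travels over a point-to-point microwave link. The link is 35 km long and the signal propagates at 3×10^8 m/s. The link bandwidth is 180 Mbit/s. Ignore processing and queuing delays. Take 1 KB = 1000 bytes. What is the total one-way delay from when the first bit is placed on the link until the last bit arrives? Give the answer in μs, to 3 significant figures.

L = 40800 bits.
Transmission delay = L/R = 40800 / 180000000 = 226.667 μs.
Propagation delay = d/s = 35000 m / 300000000 m/s = 116.667 μs.
Total = 343 μs.

343 μs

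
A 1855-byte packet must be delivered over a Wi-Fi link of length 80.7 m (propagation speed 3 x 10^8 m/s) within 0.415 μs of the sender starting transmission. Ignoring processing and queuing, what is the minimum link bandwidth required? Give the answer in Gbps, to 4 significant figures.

101.6 Gbps

L = 14840 bits.
Propagation delay = 80.7 / 300000000 = 0.269 μs.
Transmission budget = 0.415 − 0.269 = 0.146 μs.
R ≥ L / t_tx = 14840 bits / 1.46e-07 s = 101.6 Gbps.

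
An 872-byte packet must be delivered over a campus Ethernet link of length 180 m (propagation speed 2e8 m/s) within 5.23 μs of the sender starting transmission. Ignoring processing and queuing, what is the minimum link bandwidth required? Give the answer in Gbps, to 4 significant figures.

L = 6976 bits.
Propagation delay = 180 / 200000000 = 0.9 μs.
Transmission budget = 5.23 − 0.9 = 4.33 μs.
R ≥ L / t_tx = 6976 bits / 4.33e-06 s = 1.611 Gbps.

1.611 Gbps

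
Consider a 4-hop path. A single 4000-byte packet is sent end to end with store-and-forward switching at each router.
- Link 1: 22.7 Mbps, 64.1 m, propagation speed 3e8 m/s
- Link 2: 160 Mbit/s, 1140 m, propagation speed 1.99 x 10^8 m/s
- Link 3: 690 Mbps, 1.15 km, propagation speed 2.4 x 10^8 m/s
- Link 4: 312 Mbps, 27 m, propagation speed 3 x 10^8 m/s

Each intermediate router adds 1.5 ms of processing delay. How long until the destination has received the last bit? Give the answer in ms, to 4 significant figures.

L = 4000 × 8 = 32000 bits.
Transmission delays (L/R per hop): 1.40969, 0.2, 0.0463768, 0.102564 ms; sum = 1.75863 ms.
Propagation delays (d/s per hop): 0.000213667, 0.00572864, 0.00479167, 9e-05 ms; sum = 0.010824 ms.
Processing at 3 router(s): 3 × 1.5 ms = 4.5 ms.
End-to-end = 6.269 ms.

6.269 ms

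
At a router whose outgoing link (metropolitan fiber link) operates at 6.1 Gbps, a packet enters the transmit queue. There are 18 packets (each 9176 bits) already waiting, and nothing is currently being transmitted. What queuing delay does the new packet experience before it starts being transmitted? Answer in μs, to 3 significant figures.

27.1 μs

Each queued packet: L/R = 9176/6100000000 = 1.50426 μs.
18 queued → 27.0767 μs.
Queuing delay = 27.1 μs.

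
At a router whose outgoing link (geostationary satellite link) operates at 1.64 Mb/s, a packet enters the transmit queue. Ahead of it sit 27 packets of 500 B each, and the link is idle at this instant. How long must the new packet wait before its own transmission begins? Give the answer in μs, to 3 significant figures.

65900 μs

Each queued packet: L/R = 4000/1640000 = 2439.02 μs.
27 queued → 65853.7 μs.
Queuing delay = 65900 μs.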